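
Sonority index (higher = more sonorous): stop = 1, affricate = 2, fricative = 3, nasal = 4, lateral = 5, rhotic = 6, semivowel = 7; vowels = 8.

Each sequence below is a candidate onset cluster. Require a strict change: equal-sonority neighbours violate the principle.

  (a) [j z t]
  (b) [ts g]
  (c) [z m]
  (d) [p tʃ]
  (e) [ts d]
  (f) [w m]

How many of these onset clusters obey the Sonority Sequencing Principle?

2

(a) sonority 7-3-1: ill-formed.
(b) sonority 2-1: ill-formed.
(c) sonority 3-4: well-formed.
(d) sonority 1-2: well-formed.
(e) sonority 2-1: ill-formed.
(f) sonority 7-4: ill-formed.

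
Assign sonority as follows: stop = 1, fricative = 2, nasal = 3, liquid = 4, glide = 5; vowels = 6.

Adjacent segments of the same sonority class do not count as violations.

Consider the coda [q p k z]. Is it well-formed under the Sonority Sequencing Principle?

/q/ is a stop (sonority 1).
/p/ is a stop (sonority 1).
/k/ is a stop (sonority 1).
/z/ is a fricative (sonority 2).
The profile is 1-1-1-2. Between /k/ (1) and /z/ (2) sonority does not fall, so the cluster violates the SSP.

no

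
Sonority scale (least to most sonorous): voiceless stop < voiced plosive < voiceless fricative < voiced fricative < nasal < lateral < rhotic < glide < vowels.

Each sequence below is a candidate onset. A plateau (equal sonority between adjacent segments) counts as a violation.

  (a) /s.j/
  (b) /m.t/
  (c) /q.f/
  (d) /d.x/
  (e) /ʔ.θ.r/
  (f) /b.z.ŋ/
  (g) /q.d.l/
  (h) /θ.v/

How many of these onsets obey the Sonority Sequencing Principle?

(a) 3-8 → obeys
(b) 5-1 → violates
(c) 1-3 → obeys
(d) 2-3 → obeys
(e) 1-3-7 → obeys
(f) 2-4-5 → obeys
(g) 1-2-6 → obeys
(h) 3-4 → obeys

7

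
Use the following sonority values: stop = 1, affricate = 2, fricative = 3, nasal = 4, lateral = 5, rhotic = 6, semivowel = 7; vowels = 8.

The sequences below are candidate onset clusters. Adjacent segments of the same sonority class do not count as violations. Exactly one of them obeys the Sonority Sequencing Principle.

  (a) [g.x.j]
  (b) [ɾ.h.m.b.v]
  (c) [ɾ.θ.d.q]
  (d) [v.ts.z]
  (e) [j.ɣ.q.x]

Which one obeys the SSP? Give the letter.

(a) [g.x.j]: profile 1-3-7 — obeys.
(b) [ɾ.h.m.b.v]: profile 6-3-4-1-3 — violates.
(c) [ɾ.θ.d.q]: profile 6-3-1-1 — violates.
(d) [v.ts.z]: profile 3-2-3 — violates.
(e) [j.ɣ.q.x]: profile 7-3-1-3 — violates.

a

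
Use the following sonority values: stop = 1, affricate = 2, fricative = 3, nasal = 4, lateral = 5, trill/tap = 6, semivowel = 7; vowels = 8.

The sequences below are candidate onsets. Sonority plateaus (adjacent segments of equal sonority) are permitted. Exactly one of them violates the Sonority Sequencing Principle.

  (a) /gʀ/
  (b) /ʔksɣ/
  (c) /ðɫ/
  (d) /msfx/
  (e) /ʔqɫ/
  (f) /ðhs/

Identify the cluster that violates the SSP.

d

(a) sonority 1-6: well-formed.
(b) sonority 1-1-3-3: well-formed.
(c) sonority 3-5: well-formed.
(d) sonority 4-3-3-3: ill-formed.
(e) sonority 1-1-5: well-formed.
(f) sonority 3-3-3: well-formed.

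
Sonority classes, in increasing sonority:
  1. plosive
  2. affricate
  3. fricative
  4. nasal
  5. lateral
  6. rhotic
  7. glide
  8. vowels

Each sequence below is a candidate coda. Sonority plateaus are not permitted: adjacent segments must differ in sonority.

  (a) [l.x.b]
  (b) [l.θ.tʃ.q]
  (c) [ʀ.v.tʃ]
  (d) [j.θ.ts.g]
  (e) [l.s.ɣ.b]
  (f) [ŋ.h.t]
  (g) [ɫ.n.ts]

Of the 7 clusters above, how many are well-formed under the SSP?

6

(a) sonority 5-3-1: well-formed.
(b) sonority 5-3-2-1: well-formed.
(c) sonority 6-3-2: well-formed.
(d) sonority 7-3-2-1: well-formed.
(e) sonority 5-3-3-1: ill-formed.
(f) sonority 4-3-1: well-formed.
(g) sonority 5-4-2: well-formed.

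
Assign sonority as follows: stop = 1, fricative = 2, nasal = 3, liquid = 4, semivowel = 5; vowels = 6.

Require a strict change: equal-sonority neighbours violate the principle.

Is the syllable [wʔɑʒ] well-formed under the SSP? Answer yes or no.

no

Onset: /w/ is a semivowel (sonority 5), /ʔ/ is a stop (sonority 1); then the nucleus /ɑ/ (sonority 6).
Onset profile 5-1-6 — does not strictly rise throughout.
Coda: /ʒ/ is a fricative (sonority 2).
Coda profile 6-2 — falls from the nucleus.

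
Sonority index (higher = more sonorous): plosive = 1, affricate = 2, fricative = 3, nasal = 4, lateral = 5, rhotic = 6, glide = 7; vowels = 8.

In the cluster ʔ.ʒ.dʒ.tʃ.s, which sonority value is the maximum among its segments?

3

/ʔ/ — plosive, sonority 1.
/ʒ/ — fricative, sonority 3.
/dʒ/ — affricate, sonority 2.
/tʃ/ — affricate, sonority 2.
/s/ — fricative, sonority 3.
The maximum is 3.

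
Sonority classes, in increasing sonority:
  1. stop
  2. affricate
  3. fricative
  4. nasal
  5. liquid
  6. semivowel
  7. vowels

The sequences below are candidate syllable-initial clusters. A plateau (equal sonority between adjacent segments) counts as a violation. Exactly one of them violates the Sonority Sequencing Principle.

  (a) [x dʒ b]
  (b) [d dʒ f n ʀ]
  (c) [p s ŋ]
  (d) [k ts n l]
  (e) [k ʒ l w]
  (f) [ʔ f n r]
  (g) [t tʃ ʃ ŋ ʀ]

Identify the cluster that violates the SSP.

(a) [x dʒ b]: profile 3-2-1 — violates.
(b) [d dʒ f n ʀ]: profile 1-2-3-4-5 — obeys.
(c) [p s ŋ]: profile 1-3-4 — obeys.
(d) [k ts n l]: profile 1-2-4-5 — obeys.
(e) [k ʒ l w]: profile 1-3-5-6 — obeys.
(f) [ʔ f n r]: profile 1-3-4-5 — obeys.
(g) [t tʃ ʃ ŋ ʀ]: profile 1-2-3-4-5 — obeys.

a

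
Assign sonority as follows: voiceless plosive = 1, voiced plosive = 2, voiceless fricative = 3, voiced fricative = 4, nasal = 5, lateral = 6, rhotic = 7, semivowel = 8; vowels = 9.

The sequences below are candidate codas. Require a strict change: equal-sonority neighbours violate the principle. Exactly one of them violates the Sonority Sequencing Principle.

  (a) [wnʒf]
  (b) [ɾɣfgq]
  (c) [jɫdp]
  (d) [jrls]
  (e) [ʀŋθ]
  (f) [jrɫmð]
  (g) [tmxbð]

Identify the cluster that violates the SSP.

g

(a) sonority 8-5-4-3: well-formed.
(b) sonority 7-4-3-2-1: well-formed.
(c) sonority 8-6-2-1: well-formed.
(d) sonority 8-7-6-3: well-formed.
(e) sonority 7-5-3: well-formed.
(f) sonority 8-7-6-5-4: well-formed.
(g) sonority 1-5-3-2-4: ill-formed.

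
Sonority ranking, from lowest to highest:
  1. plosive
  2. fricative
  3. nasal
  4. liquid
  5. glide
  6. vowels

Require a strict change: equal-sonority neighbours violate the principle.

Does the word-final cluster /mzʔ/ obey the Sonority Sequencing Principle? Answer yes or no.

yes

/m/ — nasal, sonority 3.
/z/ — fricative, sonority 2.
/ʔ/ — plosive, sonority 1.
The profile 3-2-1 strictly falls, so the word-final cluster satisfies the SSP.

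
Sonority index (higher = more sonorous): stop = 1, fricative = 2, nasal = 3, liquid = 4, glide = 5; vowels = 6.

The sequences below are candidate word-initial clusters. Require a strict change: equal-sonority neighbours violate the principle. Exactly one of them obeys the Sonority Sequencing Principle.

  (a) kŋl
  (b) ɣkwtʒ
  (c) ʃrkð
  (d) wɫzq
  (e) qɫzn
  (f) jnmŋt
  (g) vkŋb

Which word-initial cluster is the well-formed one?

(a) sonority 1-3-4: well-formed.
(b) sonority 2-1-5-1-2: ill-formed.
(c) sonority 2-4-1-2: ill-formed.
(d) sonority 5-4-2-1: ill-formed.
(e) sonority 1-4-2-3: ill-formed.
(f) sonority 5-3-3-3-1: ill-formed.
(g) sonority 2-1-3-1: ill-formed.

a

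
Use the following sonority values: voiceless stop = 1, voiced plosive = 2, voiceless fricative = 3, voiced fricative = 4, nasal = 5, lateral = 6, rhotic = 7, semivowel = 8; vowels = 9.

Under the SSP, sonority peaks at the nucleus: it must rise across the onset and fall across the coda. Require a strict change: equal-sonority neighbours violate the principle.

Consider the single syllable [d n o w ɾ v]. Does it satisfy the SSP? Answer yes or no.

yes

Onset: /d/ is a voiced plosive (sonority 2), /n/ is a nasal (sonority 5); then the nucleus /o/ (sonority 9).
Onset profile 2-5-9 — rises to the nucleus.
Coda: /w/ is a semivowel (sonority 8), /ɾ/ is a rhotic (sonority 7), /v/ is a voiced fricative (sonority 4).
Coda profile 9-8-7-4 — falls from the nucleus.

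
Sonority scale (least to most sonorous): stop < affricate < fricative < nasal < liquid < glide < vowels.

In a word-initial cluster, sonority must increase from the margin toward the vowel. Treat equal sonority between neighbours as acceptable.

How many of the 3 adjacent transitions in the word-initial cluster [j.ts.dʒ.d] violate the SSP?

/j/ — glide, sonority 6.
/ts/ — affricate, sonority 2.
/dʒ/ — affricate, sonority 2.
/d/ — stop, sonority 1.
/j/→/ts/: 6→2 (does not rise) — violation.
/ts/→/dʒ/: 2→2 (plateau, allowed) — ok.
/dʒ/→/d/: 2→1 (does not rise) — violation.

2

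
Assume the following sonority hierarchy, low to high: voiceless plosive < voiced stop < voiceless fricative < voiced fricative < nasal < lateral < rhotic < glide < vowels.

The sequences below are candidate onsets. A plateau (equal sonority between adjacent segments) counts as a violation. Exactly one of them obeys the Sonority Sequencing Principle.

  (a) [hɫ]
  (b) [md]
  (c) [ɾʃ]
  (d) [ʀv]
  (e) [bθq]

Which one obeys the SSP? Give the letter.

(a) 3-6 → obeys
(b) 5-2 → violates
(c) 7-3 → violates
(d) 7-4 → violates
(e) 2-3-1 → violates

a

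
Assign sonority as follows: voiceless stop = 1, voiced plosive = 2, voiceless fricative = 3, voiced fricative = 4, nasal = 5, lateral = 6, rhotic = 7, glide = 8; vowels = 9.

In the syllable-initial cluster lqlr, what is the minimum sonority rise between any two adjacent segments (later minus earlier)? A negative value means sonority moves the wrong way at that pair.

/l/ is a lateral (sonority 6).
/q/ is a voiceless stop (sonority 1).
/l/ is a lateral (sonority 6).
/r/ is a rhotic (sonority 7).
/l/→/q/: change -5.
/q/→/l/: change +5.
/l/→/r/: change +1.
Minimum = -5.

-5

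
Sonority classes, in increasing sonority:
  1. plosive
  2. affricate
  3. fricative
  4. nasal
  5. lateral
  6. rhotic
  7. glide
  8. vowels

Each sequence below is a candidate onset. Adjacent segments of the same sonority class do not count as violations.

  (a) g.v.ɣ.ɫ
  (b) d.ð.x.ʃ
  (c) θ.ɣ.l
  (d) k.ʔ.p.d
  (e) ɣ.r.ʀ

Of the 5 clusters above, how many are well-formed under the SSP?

5

(a) 1-3-3-5 → obeys
(b) 1-3-3-3 → obeys
(c) 3-3-5 → obeys
(d) 1-1-1-1 → obeys
(e) 3-6-6 → obeys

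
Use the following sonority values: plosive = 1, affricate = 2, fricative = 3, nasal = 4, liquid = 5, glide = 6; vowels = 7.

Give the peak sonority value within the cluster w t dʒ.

6

/w/: glide = 6.
/t/: plosive = 1.
/dʒ/: affricate = 2.
The maximum is 6.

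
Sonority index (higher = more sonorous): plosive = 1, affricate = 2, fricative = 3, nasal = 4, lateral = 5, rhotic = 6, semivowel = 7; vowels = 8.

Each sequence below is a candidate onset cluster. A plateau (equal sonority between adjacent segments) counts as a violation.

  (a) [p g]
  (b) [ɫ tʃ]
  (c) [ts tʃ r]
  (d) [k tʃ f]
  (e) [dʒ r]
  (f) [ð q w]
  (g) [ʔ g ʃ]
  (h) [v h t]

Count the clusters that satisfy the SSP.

(a) sonority 1-1: ill-formed.
(b) sonority 5-2: ill-formed.
(c) sonority 2-2-6: ill-formed.
(d) sonority 1-2-3: well-formed.
(e) sonority 2-6: well-formed.
(f) sonority 3-1-7: ill-formed.
(g) sonority 1-1-3: ill-formed.
(h) sonority 3-3-1: ill-formed.

2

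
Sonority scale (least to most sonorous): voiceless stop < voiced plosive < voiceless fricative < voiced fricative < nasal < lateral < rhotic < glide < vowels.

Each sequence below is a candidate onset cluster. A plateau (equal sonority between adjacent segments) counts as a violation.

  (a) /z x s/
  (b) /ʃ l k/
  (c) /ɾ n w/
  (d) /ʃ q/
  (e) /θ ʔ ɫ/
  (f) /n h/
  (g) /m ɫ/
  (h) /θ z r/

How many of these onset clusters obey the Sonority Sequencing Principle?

(a) sonority 4-3-3: ill-formed.
(b) sonority 3-6-1: ill-formed.
(c) sonority 7-5-8: ill-formed.
(d) sonority 3-1: ill-formed.
(e) sonority 3-1-6: ill-formed.
(f) sonority 5-3: ill-formed.
(g) sonority 5-6: well-formed.
(h) sonority 3-4-7: well-formed.

2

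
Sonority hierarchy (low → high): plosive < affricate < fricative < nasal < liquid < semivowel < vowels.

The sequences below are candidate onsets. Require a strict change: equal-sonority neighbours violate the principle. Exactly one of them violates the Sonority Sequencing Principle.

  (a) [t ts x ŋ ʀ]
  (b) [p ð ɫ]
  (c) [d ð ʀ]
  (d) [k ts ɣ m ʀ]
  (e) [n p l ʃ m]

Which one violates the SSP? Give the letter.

e

(a) [t ts x ŋ ʀ]: profile 1-2-3-4-5 — obeys.
(b) [p ð ɫ]: profile 1-3-5 — obeys.
(c) [d ð ʀ]: profile 1-3-5 — obeys.
(d) [k ts ɣ m ʀ]: profile 1-2-3-4-5 — obeys.
(e) [n p l ʃ m]: profile 4-1-5-3-4 — violates.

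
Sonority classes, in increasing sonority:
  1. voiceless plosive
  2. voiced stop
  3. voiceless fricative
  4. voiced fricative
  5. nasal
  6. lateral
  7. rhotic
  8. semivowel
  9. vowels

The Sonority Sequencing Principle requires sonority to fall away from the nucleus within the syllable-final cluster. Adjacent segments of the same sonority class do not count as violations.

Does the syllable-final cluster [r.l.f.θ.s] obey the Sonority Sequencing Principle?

/r/: rhotic = 7.
/l/: lateral = 6.
/f/: voiceless fricative = 3.
/θ/: voiceless fricative = 3.
/s/: voiceless fricative = 3.
The profile 7-6-3-3-3 is non-increasing (plateaus allowed), so the syllable-final cluster satisfies the SSP.

yes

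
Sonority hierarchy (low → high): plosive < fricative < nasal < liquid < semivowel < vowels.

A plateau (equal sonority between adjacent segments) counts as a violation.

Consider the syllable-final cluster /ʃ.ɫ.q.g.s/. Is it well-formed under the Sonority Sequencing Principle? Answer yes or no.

no

/ʃ/ — fricative, sonority 2.
/ɫ/ — liquid, sonority 4.
/q/ — plosive, sonority 1.
/g/ — plosive, sonority 1.
/s/ — fricative, sonority 2.
The profile is 2-4-1-1-2. Between /ʃ/ (2) and /ɫ/ (4) sonority does not fall, so the cluster violates the SSP.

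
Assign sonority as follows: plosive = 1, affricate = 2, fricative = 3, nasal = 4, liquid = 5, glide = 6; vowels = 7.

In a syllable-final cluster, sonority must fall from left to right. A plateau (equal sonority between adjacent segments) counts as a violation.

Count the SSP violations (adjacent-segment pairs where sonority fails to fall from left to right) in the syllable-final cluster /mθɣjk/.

2

/m/: nasal = 4.
/θ/: fricative = 3.
/ɣ/: fricative = 3.
/j/: glide = 6.
/k/: plosive = 1.
/m/→/θ/: 4→3 (falls) — ok.
/θ/→/ɣ/: 3→3 (plateau) — violation.
/ɣ/→/j/: 3→6 (does not fall) — violation.
/j/→/k/: 6→1 (falls) — ok.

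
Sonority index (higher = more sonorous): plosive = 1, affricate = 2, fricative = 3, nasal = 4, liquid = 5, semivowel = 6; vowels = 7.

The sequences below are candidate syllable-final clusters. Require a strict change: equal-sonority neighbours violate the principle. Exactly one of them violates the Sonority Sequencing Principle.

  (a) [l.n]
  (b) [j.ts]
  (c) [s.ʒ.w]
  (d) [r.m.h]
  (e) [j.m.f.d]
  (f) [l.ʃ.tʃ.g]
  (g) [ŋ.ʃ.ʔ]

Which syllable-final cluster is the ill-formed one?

c

(a) 5-4 → obeys
(b) 6-2 → obeys
(c) 3-3-6 → violates
(d) 5-4-3 → obeys
(e) 6-4-3-1 → obeys
(f) 5-3-2-1 → obeys
(g) 4-3-1 → obeys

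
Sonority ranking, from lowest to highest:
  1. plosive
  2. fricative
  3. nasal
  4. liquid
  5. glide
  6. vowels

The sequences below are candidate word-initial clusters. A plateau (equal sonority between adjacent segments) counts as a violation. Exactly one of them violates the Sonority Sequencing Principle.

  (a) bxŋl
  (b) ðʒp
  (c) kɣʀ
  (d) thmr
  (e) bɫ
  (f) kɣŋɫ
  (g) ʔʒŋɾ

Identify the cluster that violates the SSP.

(a) bxŋl: profile 1-2-3-4 — obeys.
(b) ðʒp: profile 2-2-1 — violates.
(c) kɣʀ: profile 1-2-4 — obeys.
(d) thmr: profile 1-2-3-4 — obeys.
(e) bɫ: profile 1-4 — obeys.
(f) kɣŋɫ: profile 1-2-3-4 — obeys.
(g) ʔʒŋɾ: profile 1-2-3-4 — obeys.

b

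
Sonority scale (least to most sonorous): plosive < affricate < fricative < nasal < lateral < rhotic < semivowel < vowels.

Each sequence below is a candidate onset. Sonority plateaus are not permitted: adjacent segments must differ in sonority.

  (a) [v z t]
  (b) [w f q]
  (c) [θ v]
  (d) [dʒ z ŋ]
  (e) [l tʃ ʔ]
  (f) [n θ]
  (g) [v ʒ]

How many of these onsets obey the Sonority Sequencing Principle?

1

(a) sonority 3-3-1: ill-formed.
(b) sonority 7-3-1: ill-formed.
(c) sonority 3-3: ill-formed.
(d) sonority 2-3-4: well-formed.
(e) sonority 5-2-1: ill-formed.
(f) sonority 4-3: ill-formed.
(g) sonority 3-3: ill-formed.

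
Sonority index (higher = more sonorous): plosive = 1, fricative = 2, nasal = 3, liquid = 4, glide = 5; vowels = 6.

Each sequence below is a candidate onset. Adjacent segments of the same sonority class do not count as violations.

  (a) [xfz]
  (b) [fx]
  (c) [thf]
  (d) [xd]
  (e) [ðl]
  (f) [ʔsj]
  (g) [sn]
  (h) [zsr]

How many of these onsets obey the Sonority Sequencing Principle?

7

(a) [xfz]: profile 2-2-2 — obeys.
(b) [fx]: profile 2-2 — obeys.
(c) [thf]: profile 1-2-2 — obeys.
(d) [xd]: profile 2-1 — violates.
(e) [ðl]: profile 2-4 — obeys.
(f) [ʔsj]: profile 1-2-5 — obeys.
(g) [sn]: profile 2-3 — obeys.
(h) [zsr]: profile 2-2-4 — obeys.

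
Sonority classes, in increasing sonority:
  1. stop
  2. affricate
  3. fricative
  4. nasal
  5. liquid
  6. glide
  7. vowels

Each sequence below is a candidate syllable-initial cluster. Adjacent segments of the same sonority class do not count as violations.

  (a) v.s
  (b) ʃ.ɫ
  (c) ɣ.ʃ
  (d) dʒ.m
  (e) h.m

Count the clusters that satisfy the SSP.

5

(a) v.s: profile 3-3 — obeys.
(b) ʃ.ɫ: profile 3-5 — obeys.
(c) ɣ.ʃ: profile 3-3 — obeys.
(d) dʒ.m: profile 2-4 — obeys.
(e) h.m: profile 3-4 — obeys.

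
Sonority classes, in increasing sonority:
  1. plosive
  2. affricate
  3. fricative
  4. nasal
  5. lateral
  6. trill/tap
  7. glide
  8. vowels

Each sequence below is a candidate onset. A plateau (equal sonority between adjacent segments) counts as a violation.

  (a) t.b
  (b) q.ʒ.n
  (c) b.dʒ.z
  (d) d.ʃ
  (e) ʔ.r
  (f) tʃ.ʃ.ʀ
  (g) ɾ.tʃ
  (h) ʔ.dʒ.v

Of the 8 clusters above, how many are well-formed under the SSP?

6

(a) 1-1 → violates
(b) 1-3-4 → obeys
(c) 1-2-3 → obeys
(d) 1-3 → obeys
(e) 1-6 → obeys
(f) 2-3-6 → obeys
(g) 6-2 → violates
(h) 1-2-3 → obeys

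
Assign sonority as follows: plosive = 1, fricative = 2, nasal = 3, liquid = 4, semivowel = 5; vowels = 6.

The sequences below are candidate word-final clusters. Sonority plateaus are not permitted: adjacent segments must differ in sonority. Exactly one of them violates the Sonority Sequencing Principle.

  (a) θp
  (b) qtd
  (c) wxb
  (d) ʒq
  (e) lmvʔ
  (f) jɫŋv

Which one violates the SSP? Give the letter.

b

(a) sonority 2-1: well-formed.
(b) sonority 1-1-1: ill-formed.
(c) sonority 5-2-1: well-formed.
(d) sonority 2-1: well-formed.
(e) sonority 4-3-2-1: well-formed.
(f) sonority 5-4-3-2: well-formed.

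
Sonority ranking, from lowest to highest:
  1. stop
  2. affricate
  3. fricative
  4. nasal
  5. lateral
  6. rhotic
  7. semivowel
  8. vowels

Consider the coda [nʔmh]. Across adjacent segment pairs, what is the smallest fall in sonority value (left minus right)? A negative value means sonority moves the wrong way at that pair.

-3

/n/: nasal = 4.
/ʔ/: stop = 1.
/m/: nasal = 4.
/h/: fricative = 3.
/n/→/ʔ/: change +3.
/ʔ/→/m/: change -3.
/m/→/h/: change +1.
Minimum = -3.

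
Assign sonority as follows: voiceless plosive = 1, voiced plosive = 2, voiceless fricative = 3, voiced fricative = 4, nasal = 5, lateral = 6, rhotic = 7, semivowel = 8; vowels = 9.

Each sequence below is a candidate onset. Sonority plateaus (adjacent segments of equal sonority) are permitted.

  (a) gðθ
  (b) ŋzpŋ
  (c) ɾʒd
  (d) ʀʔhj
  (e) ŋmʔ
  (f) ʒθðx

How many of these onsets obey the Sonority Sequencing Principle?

0

(a) sonority 2-4-3: ill-formed.
(b) sonority 5-4-1-5: ill-formed.
(c) sonority 7-4-2: ill-formed.
(d) sonority 7-1-3-8: ill-formed.
(e) sonority 5-5-1: ill-formed.
(f) sonority 4-3-4-3: ill-formed.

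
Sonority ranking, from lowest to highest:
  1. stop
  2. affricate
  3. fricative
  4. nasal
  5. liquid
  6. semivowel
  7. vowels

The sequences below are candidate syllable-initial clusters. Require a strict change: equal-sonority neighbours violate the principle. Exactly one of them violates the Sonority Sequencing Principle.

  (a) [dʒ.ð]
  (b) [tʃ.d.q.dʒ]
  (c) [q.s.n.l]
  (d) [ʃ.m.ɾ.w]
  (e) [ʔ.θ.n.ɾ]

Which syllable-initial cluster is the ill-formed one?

b

(a) 2-3 → obeys
(b) 2-1-1-2 → violates
(c) 1-3-4-5 → obeys
(d) 3-4-5-6 → obeys
(e) 1-3-4-5 → obeys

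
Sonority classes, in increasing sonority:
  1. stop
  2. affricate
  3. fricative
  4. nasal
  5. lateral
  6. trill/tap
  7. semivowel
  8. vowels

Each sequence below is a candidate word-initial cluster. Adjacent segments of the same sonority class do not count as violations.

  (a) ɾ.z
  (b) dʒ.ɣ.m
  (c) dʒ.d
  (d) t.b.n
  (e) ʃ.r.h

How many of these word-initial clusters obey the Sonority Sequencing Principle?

2

(a) sonority 6-3: ill-formed.
(b) sonority 2-3-4: well-formed.
(c) sonority 2-1: ill-formed.
(d) sonority 1-1-4: well-formed.
(e) sonority 3-6-3: ill-formed.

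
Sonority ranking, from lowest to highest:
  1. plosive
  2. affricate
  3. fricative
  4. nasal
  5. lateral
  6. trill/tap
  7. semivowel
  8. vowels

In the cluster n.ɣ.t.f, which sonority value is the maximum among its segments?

/n/: nasal = 4.
/ɣ/: fricative = 3.
/t/: plosive = 1.
/f/: fricative = 3.
The maximum is 4.

4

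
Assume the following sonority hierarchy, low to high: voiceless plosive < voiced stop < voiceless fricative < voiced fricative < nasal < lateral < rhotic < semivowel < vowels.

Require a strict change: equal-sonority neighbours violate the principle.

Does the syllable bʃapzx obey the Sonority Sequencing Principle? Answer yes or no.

Onset: /b/ is a voiced stop (sonority 2), /ʃ/ is a voiceless fricative (sonority 3); then the nucleus /a/ (sonority 9).
Onset profile 2-3-9 — rises to the nucleus.
Coda: /p/ is a voiceless plosive (sonority 1), /z/ is a voiced fricative (sonority 4), /x/ is a voiceless fricative (sonority 3).
Coda profile 9-1-4-3 — does not strictly fall throughout.

no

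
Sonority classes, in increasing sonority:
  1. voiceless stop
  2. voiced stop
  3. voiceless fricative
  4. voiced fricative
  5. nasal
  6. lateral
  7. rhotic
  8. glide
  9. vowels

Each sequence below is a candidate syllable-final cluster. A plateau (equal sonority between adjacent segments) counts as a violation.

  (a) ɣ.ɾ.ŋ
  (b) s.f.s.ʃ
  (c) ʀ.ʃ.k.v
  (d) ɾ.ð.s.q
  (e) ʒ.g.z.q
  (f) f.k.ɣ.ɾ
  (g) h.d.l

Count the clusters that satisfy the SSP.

(a) ɣ.ɾ.ŋ: profile 4-7-5 — violates.
(b) s.f.s.ʃ: profile 3-3-3-3 — violates.
(c) ʀ.ʃ.k.v: profile 7-3-1-4 — violates.
(d) ɾ.ð.s.q: profile 7-4-3-1 — obeys.
(e) ʒ.g.z.q: profile 4-2-4-1 — violates.
(f) f.k.ɣ.ɾ: profile 3-1-4-7 — violates.
(g) h.d.l: profile 3-2-6 — violates.

1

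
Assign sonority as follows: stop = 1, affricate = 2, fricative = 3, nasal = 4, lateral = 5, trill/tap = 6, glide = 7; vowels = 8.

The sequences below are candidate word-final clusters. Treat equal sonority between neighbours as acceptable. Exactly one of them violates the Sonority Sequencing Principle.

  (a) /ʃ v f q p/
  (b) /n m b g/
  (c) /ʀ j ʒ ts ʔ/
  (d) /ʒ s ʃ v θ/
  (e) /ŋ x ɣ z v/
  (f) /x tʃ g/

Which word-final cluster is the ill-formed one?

(a) 3-3-3-1-1 → obeys
(b) 4-4-1-1 → obeys
(c) 6-7-3-2-1 → violates
(d) 3-3-3-3-3 → obeys
(e) 4-3-3-3-3 → obeys
(f) 3-2-1 → obeys

c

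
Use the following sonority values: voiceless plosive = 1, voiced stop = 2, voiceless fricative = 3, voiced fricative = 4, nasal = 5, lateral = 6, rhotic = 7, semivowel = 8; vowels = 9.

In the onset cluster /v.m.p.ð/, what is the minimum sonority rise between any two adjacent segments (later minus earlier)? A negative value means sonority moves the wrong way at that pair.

-4

/v/: voiced fricative = 4.
/m/: nasal = 5.
/p/: voiceless plosive = 1.
/ð/: voiced fricative = 4.
/v/→/m/: change +1.
/m/→/p/: change -4.
/p/→/ð/: change +3.
Minimum = -4.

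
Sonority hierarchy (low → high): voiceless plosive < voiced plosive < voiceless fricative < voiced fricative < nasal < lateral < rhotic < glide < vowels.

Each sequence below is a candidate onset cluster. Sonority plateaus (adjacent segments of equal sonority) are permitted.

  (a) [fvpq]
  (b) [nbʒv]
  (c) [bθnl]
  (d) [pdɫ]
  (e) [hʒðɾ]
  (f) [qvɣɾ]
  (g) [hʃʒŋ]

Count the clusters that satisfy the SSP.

5

(a) [fvpq]: profile 3-4-1-1 — violates.
(b) [nbʒv]: profile 5-2-4-4 — violates.
(c) [bθnl]: profile 2-3-5-6 — obeys.
(d) [pdɫ]: profile 1-2-6 — obeys.
(e) [hʒðɾ]: profile 3-4-4-7 — obeys.
(f) [qvɣɾ]: profile 1-4-4-7 — obeys.
(g) [hʃʒŋ]: profile 3-3-4-5 — obeys.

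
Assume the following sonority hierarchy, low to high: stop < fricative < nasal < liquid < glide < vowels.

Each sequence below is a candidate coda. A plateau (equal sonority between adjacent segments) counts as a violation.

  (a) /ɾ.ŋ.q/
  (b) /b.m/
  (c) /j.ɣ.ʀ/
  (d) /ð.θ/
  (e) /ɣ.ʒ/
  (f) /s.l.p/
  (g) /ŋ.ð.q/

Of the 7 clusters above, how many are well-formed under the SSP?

2

(a) /ɾ.ŋ.q/: profile 4-3-1 — obeys.
(b) /b.m/: profile 1-3 — violates.
(c) /j.ɣ.ʀ/: profile 5-2-4 — violates.
(d) /ð.θ/: profile 2-2 — violates.
(e) /ɣ.ʒ/: profile 2-2 — violates.
(f) /s.l.p/: profile 2-4-1 — violates.
(g) /ŋ.ð.q/: profile 3-2-1 — obeys.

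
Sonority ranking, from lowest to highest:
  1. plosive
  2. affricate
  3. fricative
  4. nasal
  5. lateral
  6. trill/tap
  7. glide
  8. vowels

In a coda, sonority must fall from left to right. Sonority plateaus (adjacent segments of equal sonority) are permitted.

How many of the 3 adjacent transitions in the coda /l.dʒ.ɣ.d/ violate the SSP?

/l/ is a lateral (sonority 5).
/dʒ/ is an affricate (sonority 2).
/ɣ/ is a fricative (sonority 3).
/d/ is a plosive (sonority 1).
/l/→/dʒ/: 5→2 (falls) — ok.
/dʒ/→/ɣ/: 2→3 (does not fall) — violation.
/ɣ/→/d/: 3→1 (falls) — ok.

1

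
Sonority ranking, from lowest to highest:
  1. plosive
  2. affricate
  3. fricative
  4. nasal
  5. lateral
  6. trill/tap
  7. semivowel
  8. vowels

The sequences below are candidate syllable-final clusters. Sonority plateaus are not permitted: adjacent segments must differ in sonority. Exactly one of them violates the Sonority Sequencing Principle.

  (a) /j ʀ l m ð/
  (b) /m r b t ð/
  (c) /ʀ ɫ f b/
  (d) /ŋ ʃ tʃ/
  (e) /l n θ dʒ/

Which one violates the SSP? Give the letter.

(a) 7-6-5-4-3 → obeys
(b) 4-6-1-1-3 → violates
(c) 6-5-3-1 → obeys
(d) 4-3-2 → obeys
(e) 5-4-3-2 → obeys

b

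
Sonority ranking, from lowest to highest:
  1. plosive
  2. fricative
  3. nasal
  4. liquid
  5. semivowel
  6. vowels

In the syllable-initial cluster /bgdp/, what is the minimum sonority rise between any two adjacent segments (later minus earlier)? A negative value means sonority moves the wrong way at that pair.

/b/ is a plosive (sonority 1).
/g/ is a plosive (sonority 1).
/d/ is a plosive (sonority 1).
/p/ is a plosive (sonority 1).
/b/→/g/: change +0.
/g/→/d/: change +0.
/d/→/p/: change +0.
Minimum = 0.

0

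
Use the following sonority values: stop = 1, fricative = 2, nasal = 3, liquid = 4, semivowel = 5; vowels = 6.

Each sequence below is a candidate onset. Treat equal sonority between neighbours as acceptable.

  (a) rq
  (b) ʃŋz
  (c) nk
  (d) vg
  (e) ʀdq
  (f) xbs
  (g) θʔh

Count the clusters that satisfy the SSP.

(a) rq: profile 4-1 — violates.
(b) ʃŋz: profile 2-3-2 — violates.
(c) nk: profile 3-1 — violates.
(d) vg: profile 2-1 — violates.
(e) ʀdq: profile 4-1-1 — violates.
(f) xbs: profile 2-1-2 — violates.
(g) θʔh: profile 2-1-2 — violates.

0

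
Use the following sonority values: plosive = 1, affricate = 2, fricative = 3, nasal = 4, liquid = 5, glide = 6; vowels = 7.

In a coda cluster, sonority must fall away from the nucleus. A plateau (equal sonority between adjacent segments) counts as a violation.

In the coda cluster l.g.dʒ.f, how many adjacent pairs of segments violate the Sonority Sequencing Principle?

/l/ is a liquid (sonority 5).
/g/ is a plosive (sonority 1).
/dʒ/ is an affricate (sonority 2).
/f/ is a fricative (sonority 3).
/l/→/g/: 5→1 (falls) — ok.
/g/→/dʒ/: 1→2 (does not fall) — violation.
/dʒ/→/f/: 2→3 (does not fall) — violation.

2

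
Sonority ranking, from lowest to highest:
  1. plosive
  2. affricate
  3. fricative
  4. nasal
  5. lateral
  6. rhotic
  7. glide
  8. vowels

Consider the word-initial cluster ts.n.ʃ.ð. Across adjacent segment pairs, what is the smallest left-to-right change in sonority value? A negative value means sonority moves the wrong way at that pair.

-1

/ts/: affricate = 2.
/n/: nasal = 4.
/ʃ/: fricative = 3.
/ð/: fricative = 3.
/ts/→/n/: change +2.
/n/→/ʃ/: change -1.
/ʃ/→/ð/: change +0.
Minimum = -1.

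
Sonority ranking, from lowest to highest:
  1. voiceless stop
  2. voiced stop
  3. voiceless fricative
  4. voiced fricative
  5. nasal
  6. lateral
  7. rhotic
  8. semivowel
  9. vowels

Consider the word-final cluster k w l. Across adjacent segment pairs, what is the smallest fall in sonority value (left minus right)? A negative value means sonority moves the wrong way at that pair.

-7

/k/ is a voiceless stop (sonority 1).
/w/ is a semivowel (sonority 8).
/l/ is a lateral (sonority 6).
/k/→/w/: change -7.
/w/→/l/: change +2.
Minimum = -7.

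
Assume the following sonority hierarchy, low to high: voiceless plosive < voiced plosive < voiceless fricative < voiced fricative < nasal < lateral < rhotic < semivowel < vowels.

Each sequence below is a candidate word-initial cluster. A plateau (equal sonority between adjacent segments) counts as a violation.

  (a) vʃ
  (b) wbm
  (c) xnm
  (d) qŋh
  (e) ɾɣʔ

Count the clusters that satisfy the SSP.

(a) sonority 4-3: ill-formed.
(b) sonority 8-2-5: ill-formed.
(c) sonority 3-5-5: ill-formed.
(d) sonority 1-5-3: ill-formed.
(e) sonority 7-4-1: ill-formed.

0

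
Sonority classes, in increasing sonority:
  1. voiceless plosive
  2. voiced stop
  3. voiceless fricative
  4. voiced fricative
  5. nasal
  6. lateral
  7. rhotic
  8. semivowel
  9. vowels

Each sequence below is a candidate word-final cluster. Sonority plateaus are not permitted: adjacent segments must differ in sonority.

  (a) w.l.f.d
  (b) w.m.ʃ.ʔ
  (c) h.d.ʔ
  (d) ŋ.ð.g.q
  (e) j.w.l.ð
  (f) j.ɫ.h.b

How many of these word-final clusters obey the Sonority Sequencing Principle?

(a) 8-6-3-2 → obeys
(b) 8-5-3-1 → obeys
(c) 3-2-1 → obeys
(d) 5-4-2-1 → obeys
(e) 8-8-6-4 → violates
(f) 8-6-3-2 → obeys

5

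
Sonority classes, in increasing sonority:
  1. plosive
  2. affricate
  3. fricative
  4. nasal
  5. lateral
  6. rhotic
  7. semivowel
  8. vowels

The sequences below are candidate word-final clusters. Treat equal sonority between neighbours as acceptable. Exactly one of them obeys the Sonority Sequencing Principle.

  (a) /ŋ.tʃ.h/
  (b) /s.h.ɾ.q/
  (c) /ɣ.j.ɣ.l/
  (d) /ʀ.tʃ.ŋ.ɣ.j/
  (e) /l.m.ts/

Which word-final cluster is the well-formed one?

e

(a) /ŋ.tʃ.h/: profile 4-2-3 — violates.
(b) /s.h.ɾ.q/: profile 3-3-6-1 — violates.
(c) /ɣ.j.ɣ.l/: profile 3-7-3-5 — violates.
(d) /ʀ.tʃ.ŋ.ɣ.j/: profile 6-2-4-3-7 — violates.
(e) /l.m.ts/: profile 5-4-2 — obeys.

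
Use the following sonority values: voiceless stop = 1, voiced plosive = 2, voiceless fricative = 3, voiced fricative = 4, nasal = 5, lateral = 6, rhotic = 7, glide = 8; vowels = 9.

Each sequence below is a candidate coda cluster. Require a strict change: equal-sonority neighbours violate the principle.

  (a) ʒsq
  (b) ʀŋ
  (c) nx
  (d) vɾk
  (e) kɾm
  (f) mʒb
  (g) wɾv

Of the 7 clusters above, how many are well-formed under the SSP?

5

(a) 4-3-1 → obeys
(b) 7-5 → obeys
(c) 5-3 → obeys
(d) 4-7-1 → violates
(e) 1-7-5 → violates
(f) 5-4-2 → obeys
(g) 8-7-4 → obeys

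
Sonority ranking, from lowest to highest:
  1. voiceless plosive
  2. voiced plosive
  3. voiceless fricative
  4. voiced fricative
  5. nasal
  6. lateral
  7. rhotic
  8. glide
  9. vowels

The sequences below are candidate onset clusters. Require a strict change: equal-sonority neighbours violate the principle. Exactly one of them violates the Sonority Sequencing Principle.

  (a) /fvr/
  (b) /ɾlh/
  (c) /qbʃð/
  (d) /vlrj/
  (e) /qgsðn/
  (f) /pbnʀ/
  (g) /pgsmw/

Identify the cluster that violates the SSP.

b

(a) 3-4-7 → obeys
(b) 7-6-3 → violates
(c) 1-2-3-4 → obeys
(d) 4-6-7-8 → obeys
(e) 1-2-3-4-5 → obeys
(f) 1-2-5-7 → obeys
(g) 1-2-3-5-8 → obeys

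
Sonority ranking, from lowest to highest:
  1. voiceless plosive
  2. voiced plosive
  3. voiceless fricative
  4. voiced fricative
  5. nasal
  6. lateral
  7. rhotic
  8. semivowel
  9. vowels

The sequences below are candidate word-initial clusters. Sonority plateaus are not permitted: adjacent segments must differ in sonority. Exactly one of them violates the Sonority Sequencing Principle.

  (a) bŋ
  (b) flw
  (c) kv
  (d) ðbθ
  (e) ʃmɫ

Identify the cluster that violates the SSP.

d

(a) 2-5 → obeys
(b) 3-6-8 → obeys
(c) 1-4 → obeys
(d) 4-2-3 → violates
(e) 3-5-6 → obeys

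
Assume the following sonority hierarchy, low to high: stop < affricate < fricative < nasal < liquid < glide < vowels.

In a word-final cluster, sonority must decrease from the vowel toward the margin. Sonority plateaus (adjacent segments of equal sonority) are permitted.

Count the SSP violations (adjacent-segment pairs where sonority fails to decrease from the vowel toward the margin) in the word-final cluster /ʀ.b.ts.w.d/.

/ʀ/: liquid = 5.
/b/: stop = 1.
/ts/: affricate = 2.
/w/: glide = 6.
/d/: stop = 1.
/ʀ/→/b/: 5→1 (falls) — ok.
/b/→/ts/: 1→2 (does not fall) — violation.
/ts/→/w/: 2→6 (does not fall) — violation.
/w/→/d/: 6→1 (falls) — ok.

2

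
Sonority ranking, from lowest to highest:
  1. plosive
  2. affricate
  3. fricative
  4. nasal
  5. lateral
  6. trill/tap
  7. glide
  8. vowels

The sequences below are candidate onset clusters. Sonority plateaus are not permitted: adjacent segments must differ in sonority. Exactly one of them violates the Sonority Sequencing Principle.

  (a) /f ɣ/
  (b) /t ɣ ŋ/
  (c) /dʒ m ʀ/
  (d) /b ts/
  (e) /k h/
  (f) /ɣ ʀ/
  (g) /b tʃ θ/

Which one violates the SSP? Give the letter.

(a) 3-3 → violates
(b) 1-3-4 → obeys
(c) 2-4-6 → obeys
(d) 1-2 → obeys
(e) 1-3 → obeys
(f) 3-6 → obeys
(g) 1-2-3 → obeys

a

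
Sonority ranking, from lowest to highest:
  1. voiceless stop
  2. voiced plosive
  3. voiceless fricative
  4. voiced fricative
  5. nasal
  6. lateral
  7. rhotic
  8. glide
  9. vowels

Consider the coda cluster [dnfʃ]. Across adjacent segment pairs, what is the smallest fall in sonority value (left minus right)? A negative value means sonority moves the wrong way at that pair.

/d/ is a voiced plosive (sonority 2).
/n/ is a nasal (sonority 5).
/f/ is a voiceless fricative (sonority 3).
/ʃ/ is a voiceless fricative (sonority 3).
/d/→/n/: change -3.
/n/→/f/: change +2.
/f/→/ʃ/: change +0.
Minimum = -3.

-3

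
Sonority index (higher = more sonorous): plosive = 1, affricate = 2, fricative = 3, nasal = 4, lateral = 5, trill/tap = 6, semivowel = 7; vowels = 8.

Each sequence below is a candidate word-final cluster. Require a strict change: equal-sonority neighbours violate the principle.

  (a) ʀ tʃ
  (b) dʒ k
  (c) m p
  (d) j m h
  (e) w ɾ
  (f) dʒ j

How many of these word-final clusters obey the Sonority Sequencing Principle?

5

(a) ʀ tʃ: profile 6-2 — obeys.
(b) dʒ k: profile 2-1 — obeys.
(c) m p: profile 4-1 — obeys.
(d) j m h: profile 7-4-3 — obeys.
(e) w ɾ: profile 7-6 — obeys.
(f) dʒ j: profile 2-7 — violates.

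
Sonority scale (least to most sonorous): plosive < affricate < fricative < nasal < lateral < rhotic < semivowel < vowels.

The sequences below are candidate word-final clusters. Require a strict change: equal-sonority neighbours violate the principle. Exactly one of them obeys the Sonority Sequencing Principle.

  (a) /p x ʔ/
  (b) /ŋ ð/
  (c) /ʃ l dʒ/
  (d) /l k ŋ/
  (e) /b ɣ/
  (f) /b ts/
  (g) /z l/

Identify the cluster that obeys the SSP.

b

(a) /p x ʔ/: profile 1-3-1 — violates.
(b) /ŋ ð/: profile 4-3 — obeys.
(c) /ʃ l dʒ/: profile 3-5-2 — violates.
(d) /l k ŋ/: profile 5-1-4 — violates.
(e) /b ɣ/: profile 1-3 — violates.
(f) /b ts/: profile 1-2 — violates.
(g) /z l/: profile 3-5 — violates.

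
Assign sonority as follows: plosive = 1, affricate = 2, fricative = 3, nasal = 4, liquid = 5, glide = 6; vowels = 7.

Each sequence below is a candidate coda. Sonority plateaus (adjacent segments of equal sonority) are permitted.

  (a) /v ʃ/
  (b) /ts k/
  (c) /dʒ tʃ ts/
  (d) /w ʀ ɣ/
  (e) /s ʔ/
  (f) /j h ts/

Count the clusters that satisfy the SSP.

(a) sonority 3-3: well-formed.
(b) sonority 2-1: well-formed.
(c) sonority 2-2-2: well-formed.
(d) sonority 6-5-3: well-formed.
(e) sonority 3-1: well-formed.
(f) sonority 6-3-2: well-formed.

6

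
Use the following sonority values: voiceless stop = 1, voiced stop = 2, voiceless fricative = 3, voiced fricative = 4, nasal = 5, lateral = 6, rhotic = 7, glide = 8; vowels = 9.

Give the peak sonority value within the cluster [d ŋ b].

/d/ is a voiced stop (sonority 2).
/ŋ/ is a nasal (sonority 5).
/b/ is a voiced stop (sonority 2).
The maximum is 5.

5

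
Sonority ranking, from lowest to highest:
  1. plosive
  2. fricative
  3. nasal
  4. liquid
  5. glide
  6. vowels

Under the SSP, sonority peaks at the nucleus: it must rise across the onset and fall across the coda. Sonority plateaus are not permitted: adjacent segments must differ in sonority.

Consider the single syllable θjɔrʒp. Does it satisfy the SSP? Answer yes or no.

Onset: /θ/ is a fricative (sonority 2), /j/ is a glide (sonority 5); then the nucleus /ɔ/ (sonority 6).
Onset profile 2-5-6 — rises to the nucleus.
Coda: /r/ is a liquid (sonority 4), /ʒ/ is a fricative (sonority 2), /p/ is a plosive (sonority 1).
Coda profile 6-4-2-1 — falls from the nucleus.

yes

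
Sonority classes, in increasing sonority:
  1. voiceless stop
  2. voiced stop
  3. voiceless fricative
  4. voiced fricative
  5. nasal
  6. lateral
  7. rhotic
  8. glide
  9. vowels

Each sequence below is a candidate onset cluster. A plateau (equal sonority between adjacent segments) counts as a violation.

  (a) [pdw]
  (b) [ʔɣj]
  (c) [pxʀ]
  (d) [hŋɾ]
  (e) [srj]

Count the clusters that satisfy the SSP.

(a) 1-2-8 → obeys
(b) 1-4-8 → obeys
(c) 1-3-7 → obeys
(d) 3-5-7 → obeys
(e) 3-7-8 → obeys

5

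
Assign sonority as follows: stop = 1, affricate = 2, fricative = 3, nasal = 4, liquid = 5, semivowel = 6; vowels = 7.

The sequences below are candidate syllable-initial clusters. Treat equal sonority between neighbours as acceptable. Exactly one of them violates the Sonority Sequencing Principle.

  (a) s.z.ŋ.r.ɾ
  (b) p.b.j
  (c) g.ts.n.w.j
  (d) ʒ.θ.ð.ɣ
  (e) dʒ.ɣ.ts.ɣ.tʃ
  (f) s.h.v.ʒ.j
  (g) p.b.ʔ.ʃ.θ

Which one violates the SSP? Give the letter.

(a) s.z.ŋ.r.ɾ: profile 3-3-4-5-5 — obeys.
(b) p.b.j: profile 1-1-6 — obeys.
(c) g.ts.n.w.j: profile 1-2-4-6-6 — obeys.
(d) ʒ.θ.ð.ɣ: profile 3-3-3-3 — obeys.
(e) dʒ.ɣ.ts.ɣ.tʃ: profile 2-3-2-3-2 — violates.
(f) s.h.v.ʒ.j: profile 3-3-3-3-6 — obeys.
(g) p.b.ʔ.ʃ.θ: profile 1-1-1-3-3 — obeys.

e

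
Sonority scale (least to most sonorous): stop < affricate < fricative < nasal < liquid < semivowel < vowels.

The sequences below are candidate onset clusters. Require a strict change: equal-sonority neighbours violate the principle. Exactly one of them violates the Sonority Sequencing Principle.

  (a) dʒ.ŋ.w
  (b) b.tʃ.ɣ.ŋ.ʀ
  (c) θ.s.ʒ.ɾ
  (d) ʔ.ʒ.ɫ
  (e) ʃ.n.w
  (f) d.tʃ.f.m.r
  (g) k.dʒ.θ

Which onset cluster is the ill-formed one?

c

(a) sonority 2-4-6: well-formed.
(b) sonority 1-2-3-4-5: well-formed.
(c) sonority 3-3-3-5: ill-formed.
(d) sonority 1-3-5: well-formed.
(e) sonority 3-4-6: well-formed.
(f) sonority 1-2-3-4-5: well-formed.
(g) sonority 1-2-3: well-formed.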